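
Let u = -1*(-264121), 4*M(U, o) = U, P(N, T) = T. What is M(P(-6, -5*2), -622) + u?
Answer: 528237/2 ≈ 2.6412e+5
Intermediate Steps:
M(U, o) = U/4
u = 264121
M(P(-6, -5*2), -622) + u = (-5*2)/4 + 264121 = (¼)*(-10) + 264121 = -5/2 + 264121 = 528237/2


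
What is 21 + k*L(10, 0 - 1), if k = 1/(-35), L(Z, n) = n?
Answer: 736/35 ≈ 21.029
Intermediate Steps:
k = -1/35 ≈ -0.028571
21 + k*L(10, 0 - 1) = 21 - (0 - 1)/35 = 21 - 1/35*(-1) = 21 + 1/35 = 736/35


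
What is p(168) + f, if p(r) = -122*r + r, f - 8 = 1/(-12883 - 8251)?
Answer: -429442881/21134 ≈ -20320.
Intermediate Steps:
f = 169071/21134 (f = 8 + 1/(-12883 - 8251) = 8 + 1/(-21134) = 8 - 1/21134 = 169071/21134 ≈ 8.0000)
p(r) = -121*r
p(168) + f = -121*168 + 169071/21134 = -20328 + 169071/21134 = -429442881/21134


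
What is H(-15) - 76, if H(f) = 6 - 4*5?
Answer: -90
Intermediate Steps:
H(f) = -14 (H(f) = 6 - 20 = -14)
H(-15) - 76 = -14 - 76 = -90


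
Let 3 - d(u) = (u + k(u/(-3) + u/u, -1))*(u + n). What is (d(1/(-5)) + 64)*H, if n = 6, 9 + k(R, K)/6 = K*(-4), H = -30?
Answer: -36324/5 ≈ -7264.8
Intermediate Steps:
k(R, K) = -54 - 24*K (k(R, K) = -54 + 6*(K*(-4)) = -54 + 6*(-4*K) = -54 - 24*K)
d(u) = 3 - (-30 + u)*(6 + u) (d(u) = 3 - (u + (-54 - 24*(-1)))*(u + 6) = 3 - (u + (-54 + 24))*(6 + u) = 3 - (u - 30)*(6 + u) = 3 - (-30 + u)*(6 + u))
(d(1/(-5)) + 64)*H = ((183 - (1/(-5))**2 + 24/(-5)) + 64)*(-30) = ((183 - (-1/5)**2 + 24*(-1/5)) + 64)*(-30) = ((183 - 1*1/25 - 24/5) + 64)*(-30) = ((183 - 1/25 - 24/5) + 64)*(-30) = (4454/25 + 64)*(-30) = (6054/25)*(-30) = -36324/5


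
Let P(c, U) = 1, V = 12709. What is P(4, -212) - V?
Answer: -12708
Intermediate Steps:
P(4, -212) - V = 1 - 1*12709 = 1 - 12709 = -12708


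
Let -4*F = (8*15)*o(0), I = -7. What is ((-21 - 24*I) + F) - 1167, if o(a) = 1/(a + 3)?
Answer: -1030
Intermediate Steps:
o(a) = 1/(3 + a)
F = -10 (F = -8*15/(4*(3 + 0)) = -30/3 = -1/4*40 = -10)
((-21 - 24*I) + F) - 1167 = ((-21 - 24*(-7)) - 10) - 1167 = ((-21 + 168) - 10) - 1167 = (147 - 10) - 1167 = 137 - 1167 = -1030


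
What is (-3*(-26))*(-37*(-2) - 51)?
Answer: 1794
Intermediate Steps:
(-3*(-26))*(-37*(-2) - 51) = 78*(74 - 51) = 78*23 = 1794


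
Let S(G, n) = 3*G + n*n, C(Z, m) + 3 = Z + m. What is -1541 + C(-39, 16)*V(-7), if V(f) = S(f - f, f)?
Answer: -2815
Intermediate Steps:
C(Z, m) = -3 + Z + m (C(Z, m) = -3 + (Z + m) = -3 + Z + m)
S(G, n) = n**2 + 3*G (S(G, n) = 3*G + n**2 = n**2 + 3*G)
V(f) = f**2 (V(f) = f**2 + 3*(f - f) = f**2 + 3*0 = f**2 + 0 = f**2)
-1541 + C(-39, 16)*V(-7) = -1541 + (-3 - 39 + 16)*(-7)**2 = -1541 - 26*49 = -1541 - 1274 = -2815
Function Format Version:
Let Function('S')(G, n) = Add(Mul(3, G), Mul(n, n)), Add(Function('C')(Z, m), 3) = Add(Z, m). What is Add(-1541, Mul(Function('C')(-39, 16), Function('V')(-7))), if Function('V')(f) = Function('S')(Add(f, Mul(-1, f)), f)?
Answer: -2815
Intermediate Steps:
Function('C')(Z, m) = Add(-3, Z, m) (Function('C')(Z, m) = Add(-3, Add(Z, m)) = Add(-3, Z, m))
Function('S')(G, n) = Add(Pow(n, 2), Mul(3, G)) (Function('S')(G, n) = Add(Mul(3, G), Pow(n, 2)) = Add(Pow(n, 2), Mul(3, G)))
Function('V')(f) = Pow(f, 2) (Function('V')(f) = Add(Pow(f, 2), Mul(3, Add(f, Mul(-1, f)))) = Add(Pow(f, 2), Mul(3, 0)) = Add(Pow(f, 2), 0) = Pow(f, 2))
Add(-1541, Mul(Function('C')(-39, 16), Function('V')(-7))) = Add(-1541, Mul(Add(-3, -39, 16), Pow(-7, 2))) = Add(-1541, Mul(-26, 49)) = Add(-1541, -1274) = -2815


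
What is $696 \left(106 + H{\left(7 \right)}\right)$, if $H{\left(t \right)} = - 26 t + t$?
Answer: $-48024$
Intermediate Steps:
$H{\left(t \right)} = - 25 t$
$696 \left(106 + H{\left(7 \right)}\right) = 696 \left(106 - 175\right) = 696 \left(-69\right) = -48024$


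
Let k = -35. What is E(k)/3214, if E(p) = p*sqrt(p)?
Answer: -35*I*sqrt(35)/3214 ≈ -0.064425*I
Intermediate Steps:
E(p) = p**(3/2)
E(k)/3214 = (-35)**(3/2)/3214 = -35*I*sqrt(35)*(1/3214) = -35*I*sqrt(35)/3214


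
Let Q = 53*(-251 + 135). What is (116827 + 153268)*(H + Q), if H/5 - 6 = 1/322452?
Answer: -532832971696445/322452 ≈ -1.6524e+9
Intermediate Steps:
Q = -6148 (Q = 53*(-116) = -6148)
H = 9673565/322452 (H = 30 + 5/322452 = 9673565/322452 ≈ 30.000)
(116827 + 153268)*(H + Q) = (116827 + 153268)*(9673565/322452 - 6148) = 270095*(-1972761331/322452) = -532832971696445/322452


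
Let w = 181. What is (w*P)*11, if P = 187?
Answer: 372317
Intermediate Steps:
(w*P)*11 = (181*187)*11 = 33847*11 = 372317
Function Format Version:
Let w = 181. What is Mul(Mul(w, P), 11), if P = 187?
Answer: 372317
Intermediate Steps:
Mul(Mul(w, P), 11) = Mul(Mul(181, 187), 11) = Mul(33847, 11) = 372317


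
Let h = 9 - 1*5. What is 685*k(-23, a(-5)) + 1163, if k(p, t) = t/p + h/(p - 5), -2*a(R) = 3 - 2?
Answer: 347771/322 ≈ 1080.0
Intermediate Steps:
h = 4 (h = 9 - 5 = 4)
a(R) = -½ (a(R) = -(3 - 2)/2 = -½*1 = -½)
k(p, t) = 4/(-5 + p) + t/p (k(p, t) = t/p + 4/(p - 5) = t/p + 4/(-5 + p) = 4/(-5 + p) + t/p)
685*k(-23, a(-5)) + 1163 = 685*((-5*(-½) + 4*(-23) - 23*(-½))/((-23)*(-5 - 23))) + 1163 = 685*(-1/23*(5/2 - 92 + 23/2)/(-28)) + 1163 = 685*(-1/23*(-1/28)*(-78)) + 1163 = 685*(-39/322) + 1163 = -26715/322 + 1163 = 347771/322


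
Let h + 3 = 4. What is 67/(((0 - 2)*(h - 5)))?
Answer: 67/8 ≈ 8.3750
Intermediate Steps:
h = 1 (h = -3 + 4 = 1)
67/(((0 - 2)*(h - 5))) = 67/(((0 - 2)*(1 - 5))) = 67/((-2*(-4))) = 67/8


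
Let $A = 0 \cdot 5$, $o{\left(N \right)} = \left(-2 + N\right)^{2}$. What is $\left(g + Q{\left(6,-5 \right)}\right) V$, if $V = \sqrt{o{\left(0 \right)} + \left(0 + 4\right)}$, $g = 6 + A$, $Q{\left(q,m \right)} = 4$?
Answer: $20 \sqrt{2} \approx 28.284$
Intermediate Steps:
$A = 0$
$g = 6$ ($g = 6 + 0 = 6$)
$V = 2 \sqrt{2}$ ($V = \sqrt{\left(-2 + 0\right)^{2} + \left(0 + 4\right)} = \sqrt{\left(-2\right)^{2} + 4} = \sqrt{4 + 4} = \sqrt{8} = 2 \sqrt{2} \approx 2.8284$)
$\left(g + Q{\left(6,-5 \right)}\right) V = \left(6 + 4\right) 2 \sqrt{2} = 10 \cdot 2 \sqrt{2} = 20 \sqrt{2}$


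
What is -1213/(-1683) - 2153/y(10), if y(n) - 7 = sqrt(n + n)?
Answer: -25329316/48807 + 4306*sqrt(5)/29 ≈ -186.95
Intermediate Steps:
y(n) = 7 + sqrt(2)*sqrt(n) (y(n) = 7 + sqrt(n + n) = 7 + sqrt(2*n) = 7 + sqrt(2)*sqrt(n))
-1213/(-1683) - 2153/y(10) = -1213/(-1683) - 2153/(7 + sqrt(2)*sqrt(10)) = -1213*(-1/1683) - 2153/(7 + 2*sqrt(5)) = 1213/1683 - 2153/(7 + 2*sqrt(5))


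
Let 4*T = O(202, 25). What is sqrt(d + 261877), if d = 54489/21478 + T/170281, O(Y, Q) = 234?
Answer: sqrt(875712670841559923488261)/1828647659 ≈ 511.74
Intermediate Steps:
T = 117/2 (T = (1/4)*234 = 117/2 ≈ 58.500)
d = 4639848936/1828647659 (d = 54489/21478 + (117/2)/170281 = 54489*(1/21478) + (117/2)*(1/170281) = 54489/21478 + 117/340562 = 4639848936/1828647659 ≈ 2.5373)
sqrt(d + 261877) = sqrt(4639848936/1828647659 + 261877) = sqrt(478885402844879/1828647659) = sqrt(875712670841559923488261)/1828647659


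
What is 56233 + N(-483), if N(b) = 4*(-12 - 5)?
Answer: 56165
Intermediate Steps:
N(b) = -68 (N(b) = 4*(-17) = -68)
56233 + N(-483) = 56233 - 68 = 56165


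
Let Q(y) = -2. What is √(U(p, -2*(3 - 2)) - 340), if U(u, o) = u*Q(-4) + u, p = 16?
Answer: 2*I*√89 ≈ 18.868*I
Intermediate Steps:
U(u, o) = -u (U(u, o) = u*(-2) + u = -2*u + u = -u)
√(U(p, -2*(3 - 2)) - 340) = √(-1*16 - 340) = √(-16 - 340) = √(-356) = 2*I*√89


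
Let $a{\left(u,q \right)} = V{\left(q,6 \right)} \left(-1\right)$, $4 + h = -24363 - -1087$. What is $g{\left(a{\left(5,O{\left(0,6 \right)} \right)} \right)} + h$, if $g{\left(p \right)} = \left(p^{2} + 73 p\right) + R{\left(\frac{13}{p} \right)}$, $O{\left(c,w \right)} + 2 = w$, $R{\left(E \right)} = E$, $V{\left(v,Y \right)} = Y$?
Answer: $- \frac{142105}{6} \approx -23684.0$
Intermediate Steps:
$h = -23280$ ($h = -4 - 23276 = -23280$)
$O{\left(c,w \right)} = -2 + w$
$a{\left(u,q \right)} = -6$ ($a{\left(u,q \right)} = 6 \left(-1\right) = -6$)
$g{\left(p \right)} = p^{2} + \frac{13}{p} + 73 p$ ($g{\left(p \right)} = \left(p^{2} + 73 p\right) + \frac{13}{p} = p^{2} + \frac{13}{p} + 73 p$)
$g{\left(a{\left(5,O{\left(0,6 \right)} \right)} \right)} + h = \frac{13 + \left(-6\right)^{2} \left(73 - 6\right)}{-6} - 23280 = - \frac{13 + 36 \cdot 67}{6} - 23280 = - \frac{13 + 2412}{6} - 23280 = \left(- \frac{1}{6}\right) 2425 - 23280 = - \frac{2425}{6} - 23280 = - \frac{142105}{6}$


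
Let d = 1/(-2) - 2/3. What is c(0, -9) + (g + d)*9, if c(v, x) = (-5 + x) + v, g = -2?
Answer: -85/2 ≈ -42.500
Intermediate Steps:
c(v, x) = -5 + v + x
d = -7/6 (d = 1*(-½) - 2*⅓ = -½ - ⅔ = -7/6 ≈ -1.1667)
c(0, -9) + (g + d)*9 = (-5 + 0 - 9) + (-2 - 7/6)*9 = -14 - 19/6*9 = -14 - 57/2 = -85/2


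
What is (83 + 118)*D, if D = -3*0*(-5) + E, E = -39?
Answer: -7839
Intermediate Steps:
D = -39 (D = -3*0*(-5) - 39 = 0*(-5) - 39 = 0 - 39 = -39)
(83 + 118)*D = (83 + 118)*(-39) = 201*(-39) = -7839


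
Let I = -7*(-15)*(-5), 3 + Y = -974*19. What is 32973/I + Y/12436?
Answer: -139923151/2176300 ≈ -64.294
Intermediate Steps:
Y = -18509 (Y = -3 - 974*19 = -3 - 18506 = -18509)
I = -525 (I = 105*(-5) = -525)
32973/I + Y/12436 = 32973/(-525) - 18509/12436 = 32973*(-1/525) - 18509*1/12436 = -10991/175 - 18509/12436 = -139923151/2176300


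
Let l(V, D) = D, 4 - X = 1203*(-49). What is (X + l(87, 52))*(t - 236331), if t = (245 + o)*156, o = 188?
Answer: -9958703349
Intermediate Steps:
X = 58951 (X = 4 - 1203*(-49) = 4 - 1*(-58947) = 4 + 58947 = 58951)
t = 67548 (t = (245 + 188)*156 = 433*156 = 67548)
(X + l(87, 52))*(t - 236331) = (58951 + 52)*(67548 - 236331) = 59003*(-168783) = -9958703349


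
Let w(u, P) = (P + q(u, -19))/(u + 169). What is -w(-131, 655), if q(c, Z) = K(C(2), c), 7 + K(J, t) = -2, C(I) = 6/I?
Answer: -17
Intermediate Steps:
K(J, t) = -9 (K(J, t) = -7 - 2 = -9)
q(c, Z) = -9
w(u, P) = (-9 + P)/(169 + u) (w(u, P) = (P - 9)/(u + 169) = (-9 + P)/(169 + u))
-w(-131, 655) = -(-9 + 655)/(169 - 131) = -646/38 = -1*17 = -17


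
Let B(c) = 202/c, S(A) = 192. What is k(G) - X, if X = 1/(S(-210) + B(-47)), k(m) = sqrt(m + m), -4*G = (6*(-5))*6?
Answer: -47/8822 + 3*sqrt(10) ≈ 9.4815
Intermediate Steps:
G = 45 (G = -6*(-5)*6/4 = -(-15)*6/2 = -1/4*(-180) = 45)
k(m) = sqrt(2)*sqrt(m) (k(m) = sqrt(2*m) = sqrt(2)*sqrt(m))
X = 47/8822 (X = 1/(192 + 202/(-47)) = 1/(192 + 202*(-1/47)) = 1/(192 - 202/47) = 1/(8822/47) = 47/8822 ≈ 0.0053276)
k(G) - X = sqrt(2)*sqrt(45) - 1*47/8822 = sqrt(2)*(3*sqrt(5)) - 47/8822 = 3*sqrt(10) - 47/8822 = -47/8822 + 3*sqrt(10)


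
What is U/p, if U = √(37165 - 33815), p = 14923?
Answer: 5*√134/14923 ≈ 0.0038785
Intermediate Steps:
U = 5*√134 (U = √3350 = 5*√134 ≈ 57.879)
U/p = (5*√134)/14923 = (5*√134)*(1/14923) = 5*√134/14923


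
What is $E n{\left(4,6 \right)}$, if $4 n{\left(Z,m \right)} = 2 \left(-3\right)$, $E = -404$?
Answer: $606$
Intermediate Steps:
$n{\left(Z,m \right)} = - \frac{3}{2}$ ($n{\left(Z,m \right)} = \frac{2 \left(-3\right)}{4} = \frac{1}{4} \left(-6\right) = - \frac{3}{2}$)
$E n{\left(4,6 \right)} = \left(-404\right) \left(- \frac{3}{2}\right) = 606$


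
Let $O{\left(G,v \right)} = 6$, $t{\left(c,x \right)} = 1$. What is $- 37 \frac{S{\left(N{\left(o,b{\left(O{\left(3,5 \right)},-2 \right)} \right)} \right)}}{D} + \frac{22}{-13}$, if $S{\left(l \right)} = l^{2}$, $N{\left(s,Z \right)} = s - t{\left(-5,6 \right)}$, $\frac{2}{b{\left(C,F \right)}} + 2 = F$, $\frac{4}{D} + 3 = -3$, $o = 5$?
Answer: $\frac{11522}{13} \approx 886.31$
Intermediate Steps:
$D = - \frac{2}{3}$ ($D = \frac{4}{-3 - 3} = \frac{4}{-6} = 4 \left(- \frac{1}{6}\right) = - \frac{2}{3} \approx -0.66667$)
$b{\left(C,F \right)} = \frac{2}{-2 + F}$
$N{\left(s,Z \right)} = -1 + s$ ($N{\left(s,Z \right)} = s - 1 = -1 + s$)
$- 37 \frac{S{\left(N{\left(o,b{\left(O{\left(3,5 \right)},-2 \right)} \right)} \right)}}{D} + \frac{22}{-13} = - 37 \frac{\left(-1 + 5\right)^{2}}{- \frac{2}{3}} + \frac{22}{-13} = - 37 \cdot 4^{2} \left(- \frac{3}{2}\right) + 22 \left(- \frac{1}{13}\right) = - 37 \cdot 16 \left(- \frac{3}{2}\right) - \frac{22}{13} = \left(-37\right) \left(-24\right) - \frac{22}{13} = 888 - \frac{22}{13} = \frac{11522}{13}$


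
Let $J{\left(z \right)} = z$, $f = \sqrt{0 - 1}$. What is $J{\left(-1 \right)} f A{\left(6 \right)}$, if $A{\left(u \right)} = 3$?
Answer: $- 3 i \approx - 3.0 i$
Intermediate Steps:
$f = i$ ($f = \sqrt{-1} = i \approx 1.0 i$)
$J{\left(-1 \right)} f A{\left(6 \right)} = - i 3 = - 3 i$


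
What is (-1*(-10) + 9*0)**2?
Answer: 100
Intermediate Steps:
(-1*(-10) + 9*0)**2 = (10 + 0)**2 = 10**2 = 100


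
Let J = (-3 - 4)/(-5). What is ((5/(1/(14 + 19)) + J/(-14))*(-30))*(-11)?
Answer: 54417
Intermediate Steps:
J = 7/5 (J = -7*(-⅕) = 7/5 ≈ 1.4000)
((5/(1/(14 + 19)) + J/(-14))*(-30))*(-11) = ((5/(1/(14 + 19)) + (7/5)/(-14))*(-30))*(-11) = ((5/(1/33) + (7/5)*(-1/14))*(-30))*(-11) = ((5/(1/33) - ⅒)*(-30))*(-11) = ((5*33 - ⅒)*(-30))*(-11) = ((165 - ⅒)*(-30))*(-11) = ((1649/10)*(-30))*(-11) = -4947*(-11) = 54417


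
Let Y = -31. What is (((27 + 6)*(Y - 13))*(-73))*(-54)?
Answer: -5723784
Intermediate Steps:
(((27 + 6)*(Y - 13))*(-73))*(-54) = (((27 + 6)*(-31 - 13))*(-73))*(-54) = ((33*(-44))*(-73))*(-54) = -1452*(-73)*(-54) = 105996*(-54) = -5723784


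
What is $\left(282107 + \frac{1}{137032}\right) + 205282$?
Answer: $\frac{66787889449}{137032} \approx 4.8739 \cdot 10^{5}$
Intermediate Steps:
$\left(282107 + \frac{1}{137032}\right) + 205282 = \frac{38657686425}{137032} + 205282 = \frac{66787889449}{137032}$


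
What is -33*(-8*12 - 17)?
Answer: 3729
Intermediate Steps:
-33*(-8*12 - 17) = -33*(-96 - 17) = -33*(-113) = 3729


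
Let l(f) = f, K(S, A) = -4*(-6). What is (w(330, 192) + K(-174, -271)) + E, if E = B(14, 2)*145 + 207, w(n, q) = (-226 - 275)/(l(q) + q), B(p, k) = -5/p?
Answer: 159407/896 ≈ 177.91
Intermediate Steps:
K(S, A) = 24
w(n, q) = -501/(2*q) (w(n, q) = (-226 - 275)/(q + q) = -501*1/(2*q) = -501/(2*q))
E = 2173/14 (E = -5/14*145 + 207 = -725/14 + 207 = 2173/14 ≈ 155.21)
(w(330, 192) + K(-174, -271)) + E = (-501/2/192 + 24) + 2173/14 = (-501/2*1/192 + 24) + 2173/14 = (-167/128 + 24) + 2173/14 = 2905/128 + 2173/14 = 159407/896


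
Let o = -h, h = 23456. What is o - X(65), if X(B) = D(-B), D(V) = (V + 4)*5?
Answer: -23151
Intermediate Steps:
D(V) = 20 + 5*V (D(V) = (4 + V)*5 = 20 + 5*V)
X(B) = 20 - 5*B (X(B) = 20 + 5*(-B) = 20 - 5*B)
o = -23456 (o = -1*23456 = -23456)
o - X(65) = -23456 - (20 - 5*65) = -23456 - (20 - 325) = -23456 - 1*(-305) = -23456 + 305 = -23151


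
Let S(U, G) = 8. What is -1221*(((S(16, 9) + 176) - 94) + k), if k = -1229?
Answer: 1390719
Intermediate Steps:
-1221*(((S(16, 9) + 176) - 94) + k) = -1221*(((8 + 176) - 94) - 1229) = -1221*((184 - 94) - 1229) = -1221*(90 - 1229) = -1221*(-1139) = 1390719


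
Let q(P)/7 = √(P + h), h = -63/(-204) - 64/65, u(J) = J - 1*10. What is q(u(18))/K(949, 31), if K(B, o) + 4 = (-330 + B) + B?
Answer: 21*√3974685/3456440 ≈ 0.012113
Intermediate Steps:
u(J) = -10 + J (u(J) = J - 10 = -10 + J)
h = -2987/4420 (h = -63*(-1/204) - 64*1/65 = 21/68 - 64/65 = -2987/4420 ≈ -0.67579)
K(B, o) = -334 + 2*B (K(B, o) = -4 + ((-330 + B) + B) = -4 + (-330 + 2*B) = -334 + 2*B)
q(P) = 7*√(-2987/4420 + P) (q(P) = 7*√(P - 2987/4420) = 7*√(-2987/4420 + P))
q(u(18))/K(949, 31) = (7*√(-3300635 + 4884100*(-10 + 18))/2210)/(-334 + 2*949) = (7*√(-3300635 + 4884100*8)/2210)/(-334 + 1898) = (7*√(-3300635 + 39072800)/2210)/1564 = (7*√35772165/2210)*(1/1564) = (7*(3*√3974685)/2210)*(1/1564) = (21*√3974685/2210)*(1/1564) = 21*√3974685/3456440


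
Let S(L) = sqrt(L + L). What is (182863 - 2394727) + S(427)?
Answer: -2211864 + sqrt(854) ≈ -2.2118e+6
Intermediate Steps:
S(L) = sqrt(2)*sqrt(L) (S(L) = sqrt(2*L) = sqrt(2)*sqrt(L))
(182863 - 2394727) + S(427) = (182863 - 2394727) + sqrt(2)*sqrt(427) = -2211864 + sqrt(854)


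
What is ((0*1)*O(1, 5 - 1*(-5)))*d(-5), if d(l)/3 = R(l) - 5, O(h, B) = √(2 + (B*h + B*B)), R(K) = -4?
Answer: 0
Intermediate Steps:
O(h, B) = √(2 + B² + B*h) (O(h, B) = √(2 + (B*h + B²)) = √(2 + (B² + B*h)) = √(2 + B² + B*h))
d(l) = -27 (d(l) = 3*(-4 - 5) = 3*(-9) = -27)
((0*1)*O(1, 5 - 1*(-5)))*d(-5) = ((0*1)*√(2 + (5 - 1*(-5))² + (5 - 1*(-5))*1))*(-27) = (0*√(2 + (5 + 5)² + (5 + 5)*1))*(-27) = (0*√(2 + 10² + 10*1))*(-27) = (0*√(2 + 100 + 10))*(-27) = (0*√112)*(-27) = (0*(4*√7))*(-27) = 0*(-27) = 0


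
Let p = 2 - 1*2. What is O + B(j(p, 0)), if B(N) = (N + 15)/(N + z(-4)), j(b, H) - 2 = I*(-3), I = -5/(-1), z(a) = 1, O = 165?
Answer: 989/6 ≈ 164.83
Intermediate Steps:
p = 0 (p = 2 - 2 = 0)
I = 5 (I = -5*(-1) = 5)
j(b, H) = -13 (j(b, H) = 2 + 5*(-3) = 2 - 15 = -13)
B(N) = (15 + N)/(1 + N) (B(N) = (N + 15)/(N + 1) = (15 + N)/(1 + N))
O + B(j(p, 0)) = 165 + (15 - 13)/(1 - 13) = 165 + 2/(-12) = 165 - 1/12*2 = 165 - ⅙ = 989/6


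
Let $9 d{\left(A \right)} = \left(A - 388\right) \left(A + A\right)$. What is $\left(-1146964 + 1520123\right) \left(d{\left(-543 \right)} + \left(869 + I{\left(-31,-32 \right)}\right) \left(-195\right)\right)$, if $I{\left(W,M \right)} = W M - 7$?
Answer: $- \frac{278961727312}{3} \approx -9.2987 \cdot 10^{10}$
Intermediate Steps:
$I{\left(W,M \right)} = -7 + M W$ ($I{\left(W,M \right)} = M W - 7 = -7 + M W$)
$d{\left(A \right)} = \frac{2 A \left(-388 + A\right)}{9}$ ($d{\left(A \right)} = \frac{\left(A - 388\right) \left(A + A\right)}{9} = \frac{\left(-388 + A\right) 2 A}{9} = \frac{2 A \left(-388 + A\right)}{9}$)
$\left(-1146964 + 1520123\right) \left(d{\left(-543 \right)} + \left(869 + I{\left(-31,-32 \right)}\right) \left(-195\right)\right) = \left(-1146964 + 1520123\right) \left(\frac{2}{9} \left(-543\right) \left(-388 - 543\right) + \left(869 - -985\right) \left(-195\right)\right) = 373159 \left(\frac{2}{9} \left(-543\right) \left(-931\right) + \left(869 + \left(-7 + 992\right)\right) \left(-195\right)\right) = 373159 \left(\frac{337022}{3} + \left(869 + 985\right) \left(-195\right)\right) = 373159 \left(\frac{337022}{3} + 1854 \left(-195\right)\right) = 373159 \left(\frac{337022}{3} - 361530\right) = 373159 \left(- \frac{747568}{3}\right) = - \frac{278961727312}{3}$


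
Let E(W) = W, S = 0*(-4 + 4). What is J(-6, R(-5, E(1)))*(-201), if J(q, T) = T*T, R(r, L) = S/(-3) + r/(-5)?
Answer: -201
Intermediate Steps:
S = 0 (S = 0*0 = 0)
R(r, L) = -r/5 (R(r, L) = 0/(-3) + r/(-5) = 0*(-⅓) + r*(-⅕) = 0 - r/5 = -r/5)
J(q, T) = T²
J(-6, R(-5, E(1)))*(-201) = (-⅕*(-5))²*(-201) = 1²*(-201) = 1*(-201) = -201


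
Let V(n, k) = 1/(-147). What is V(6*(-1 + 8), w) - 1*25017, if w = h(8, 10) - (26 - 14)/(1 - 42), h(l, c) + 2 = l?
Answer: -3677500/147 ≈ -25017.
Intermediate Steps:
h(l, c) = -2 + l
w = 258/41 (w = (-2 + 8) - (26 - 14)/(1 - 42) = 6 - 12/(-41) = 6 - 12*(-1)/41 = 6 - 1*(-12/41) = 6 + 12/41 = 258/41 ≈ 6.2927)
V(n, k) = -1/147
V(6*(-1 + 8), w) - 1*25017 = -1/147 - 1*25017 = -1/147 - 25017 = -3677500/147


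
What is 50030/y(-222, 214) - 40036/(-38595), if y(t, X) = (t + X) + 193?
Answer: 387662902/1428015 ≈ 271.47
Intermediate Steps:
y(t, X) = 193 + X + t (y(t, X) = (X + t) + 193 = 193 + X + t)
50030/y(-222, 214) - 40036/(-38595) = 50030/(193 + 214 - 222) - 40036/(-38595) = 50030/185 - 40036*(-1/38595) = 50030*(1/185) + 40036/38595 = 10006/37 + 40036/38595 = 387662902/1428015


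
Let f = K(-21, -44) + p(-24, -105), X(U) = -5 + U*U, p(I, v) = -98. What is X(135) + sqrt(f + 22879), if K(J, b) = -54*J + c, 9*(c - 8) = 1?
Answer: 18220 + 2*sqrt(53827)/3 ≈ 18375.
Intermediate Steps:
c = 73/9 (c = 8 + (1/9)*1 = 8 + 1/9 = 73/9 ≈ 8.1111)
X(U) = -5 + U**2
K(J, b) = 73/9 - 54*J (K(J, b) = -54*J + 73/9 = 73/9 - 54*J)
f = 9397/9 (f = (73/9 - 54*(-21)) - 98 = (73/9 + 1134) - 98 = 10279/9 - 98 = 9397/9 ≈ 1044.1)
X(135) + sqrt(f + 22879) = (-5 + 135**2) + sqrt(9397/9 + 22879) = (-5 + 18225) + sqrt(215308/9) = 18220 + 2*sqrt(53827)/3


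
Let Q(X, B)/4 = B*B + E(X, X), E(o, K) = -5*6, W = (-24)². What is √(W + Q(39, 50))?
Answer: 2*√2614 ≈ 102.25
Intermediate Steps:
W = 576
E(o, K) = -30
Q(X, B) = -120 + 4*B² (Q(X, B) = 4*(B*B - 30) = 4*(B² - 30) = 4*(-30 + B²) = -120 + 4*B²)
√(W + Q(39, 50)) = √(576 + (-120 + 4*50²)) = √(576 + (-120 + 4*2500)) = √(576 + (-120 + 10000)) = √(576 + 9880) = √10456 = 2*√2614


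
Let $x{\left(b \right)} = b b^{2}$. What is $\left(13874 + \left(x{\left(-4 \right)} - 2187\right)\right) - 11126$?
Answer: $497$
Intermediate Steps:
$x{\left(b \right)} = b^{3}$
$\left(13874 + \left(x{\left(-4 \right)} - 2187\right)\right) - 11126 = \left(13874 + \left(\left(-4\right)^{3} - 2187\right)\right) - 11126 = \left(13874 - 2251\right) - 11126 = 11623 - 11126 = 497$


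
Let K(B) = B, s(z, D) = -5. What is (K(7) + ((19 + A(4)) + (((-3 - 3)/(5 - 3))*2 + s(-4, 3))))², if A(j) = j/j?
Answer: 256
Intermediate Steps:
A(j) = 1
(K(7) + ((19 + A(4)) + (((-3 - 3)/(5 - 3))*2 + s(-4, 3))))² = (7 + ((19 + 1) + (((-3 - 3)/(5 - 3))*2 - 5)))² = (7 + (20 + (-6/2*2 - 5)))² = (7 + (20 + (-6*½*2 - 5)))² = (7 + (20 + (-3*2 - 5)))² = (7 + (20 + (-6 - 5)))² = (7 + (20 - 11))² = (7 + 9)² = 16² = 256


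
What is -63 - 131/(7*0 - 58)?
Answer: -3523/58 ≈ -60.741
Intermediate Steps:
-63 - 131/(7*0 - 58) = -63 - 131/(0 - 58) = -63 - 131/(-58) = -63 - 131*(-1/58) = -63 + 131/58 = -3523/58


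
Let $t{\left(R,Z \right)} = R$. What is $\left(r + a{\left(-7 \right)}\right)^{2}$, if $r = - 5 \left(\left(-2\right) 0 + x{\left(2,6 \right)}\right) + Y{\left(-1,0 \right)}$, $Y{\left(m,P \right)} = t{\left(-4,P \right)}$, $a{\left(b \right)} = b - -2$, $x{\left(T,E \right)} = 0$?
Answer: $81$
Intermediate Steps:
$a{\left(b \right)} = 2 + b$ ($a{\left(b \right)} = b + 2 = 2 + b$)
$Y{\left(m,P \right)} = -4$
$r = -4$ ($r = - 5 \left(\left(-2\right) 0 + 0\right) - 4 = - 5 \left(0 + 0\right) - 4 = \left(-5\right) 0 - 4 = 0 - 4 = -4$)
$\left(r + a{\left(-7 \right)}\right)^{2} = \left(-4 + \left(2 - 7\right)\right)^{2} = \left(-4 - 5\right)^{2} = \left(-9\right)^{2} = 81$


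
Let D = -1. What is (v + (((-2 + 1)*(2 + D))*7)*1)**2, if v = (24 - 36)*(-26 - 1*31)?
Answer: 458329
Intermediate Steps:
v = 684 (v = -12*(-26 - 31) = -12*(-57) = 684)
(v + (((-2 + 1)*(2 + D))*7)*1)**2 = (684 + (((-2 + 1)*(2 - 1))*7)*1)**2 = (684 + (-1*1*7)*1)**2 = (684 - 1*7*1)**2 = (684 - 7*1)**2 = (684 - 7)**2 = 677**2 = 458329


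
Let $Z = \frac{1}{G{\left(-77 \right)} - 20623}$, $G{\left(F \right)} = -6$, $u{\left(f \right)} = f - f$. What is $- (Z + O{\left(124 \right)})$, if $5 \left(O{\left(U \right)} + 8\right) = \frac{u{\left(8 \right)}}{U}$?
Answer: $\frac{165033}{20629} \approx 8.0$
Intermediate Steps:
$u{\left(f \right)} = 0$
$Z = - \frac{1}{20629}$ ($Z = \frac{1}{-6 - 20623} = \frac{1}{-20629} = - \frac{1}{20629} \approx -4.8475 \cdot 10^{-5}$)
$O{\left(U \right)} = -8$ ($O{\left(U \right)} = -8 + \frac{0 \frac{1}{U}}{5} = -8 + \frac{1}{5} \cdot 0 = -8 + 0 = -8$)
$- (Z + O{\left(124 \right)}) = - (- \frac{1}{20629} - 8) = \left(-1\right) \left(- \frac{165033}{20629}\right) = \frac{165033}{20629}$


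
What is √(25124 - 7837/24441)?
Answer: √15007943428527/24441 ≈ 158.50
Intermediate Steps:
√(25124 - 7837/24441) = √(614047847/24441) = √15007943428527/24441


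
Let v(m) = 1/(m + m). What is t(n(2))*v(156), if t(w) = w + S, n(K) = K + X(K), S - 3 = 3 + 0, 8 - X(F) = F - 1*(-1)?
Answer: 1/24 ≈ 0.041667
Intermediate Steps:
X(F) = 7 - F (X(F) = 8 - (F - 1*(-1)) = 8 - (F + 1) = 8 - (1 + F) = 8 + (-1 - F) = 7 - F)
S = 6 (S = 3 + (3 + 0) = 3 + 3 = 6)
n(K) = 7 (n(K) = K + (7 - K) = 7)
v(m) = 1/(2*m)
t(w) = 6 + w (t(w) = w + 6 = 6 + w)
t(n(2))*v(156) = (6 + 7)*((½)/156) = 13*((½)*(1/156)) = 13*(1/312) = 1/24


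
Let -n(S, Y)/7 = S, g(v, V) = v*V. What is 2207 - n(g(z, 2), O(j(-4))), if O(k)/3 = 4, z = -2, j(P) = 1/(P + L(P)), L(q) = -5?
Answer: 2179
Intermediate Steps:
j(P) = 1/(-5 + P) (j(P) = 1/(P - 5) = 1/(-5 + P))
g(v, V) = V*v
O(k) = 12 (O(k) = 3*4 = 12)
n(S, Y) = -7*S
2207 - n(g(z, 2), O(j(-4))) = 2207 - (-7)*2*(-2) = 2207 - (-7)*(-4) = 2207 - 1*28 = 2207 - 28 = 2179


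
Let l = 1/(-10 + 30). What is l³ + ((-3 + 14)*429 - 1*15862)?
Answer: -89143999/8000 ≈ -11143.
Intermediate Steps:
l = 1/20 ≈ 0.050000
l³ + ((-3 + 14)*429 - 1*15862) = (1/20)³ + ((-3 + 14)*429 - 1*15862) = 1/8000 + (11*429 - 15862) = 1/8000 + (4719 - 15862) = 1/8000 - 11143 = -89143999/8000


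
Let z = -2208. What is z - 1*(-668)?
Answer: -1540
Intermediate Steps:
z - 1*(-668) = -2208 - 1*(-668) = -2208 + 668 = -1540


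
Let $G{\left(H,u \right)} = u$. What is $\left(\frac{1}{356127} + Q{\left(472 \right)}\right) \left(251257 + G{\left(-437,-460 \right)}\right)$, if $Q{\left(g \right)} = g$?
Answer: $\frac{14052318510055}{118709} \approx 1.1838 \cdot 10^{8}$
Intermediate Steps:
$\left(\frac{1}{356127} + Q{\left(472 \right)}\right) \left(251257 + G{\left(-437,-460 \right)}\right) = \left(\frac{1}{356127} + 472\right) \left(251257 - 460\right) = \left(\frac{1}{356127} + 472\right) 250797 = \frac{168091945}{356127} \cdot 250797 = \frac{14052318510055}{118709}$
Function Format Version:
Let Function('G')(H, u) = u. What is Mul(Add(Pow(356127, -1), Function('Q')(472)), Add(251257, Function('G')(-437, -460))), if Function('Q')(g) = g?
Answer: Rational(14052318510055, 118709) ≈ 1.1838e+8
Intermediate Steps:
Mul(Add(Pow(356127, -1), Function('Q')(472)), Add(251257, Function('G')(-437, -460))) = Mul(Add(Pow(356127, -1), 472), Add(251257, -460)) = Mul(Add(Rational(1, 356127), 472), 250797) = Mul(Rational(168091945, 356127), 250797) = Rational(14052318510055, 118709)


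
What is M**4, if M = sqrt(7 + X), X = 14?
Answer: 441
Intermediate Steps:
M = sqrt(21) (M = sqrt(7 + 14) = sqrt(21) ≈ 4.5826)
M**4 = (sqrt(21))**4 = 441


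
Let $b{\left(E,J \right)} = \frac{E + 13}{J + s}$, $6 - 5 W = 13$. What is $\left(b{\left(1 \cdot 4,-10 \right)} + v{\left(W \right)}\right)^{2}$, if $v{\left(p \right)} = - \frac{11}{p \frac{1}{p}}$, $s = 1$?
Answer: $\frac{13456}{81} \approx 166.12$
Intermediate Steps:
$W = - \frac{7}{5}$ ($W = \frac{6}{5} - \frac{13}{5} = - \frac{7}{5} \approx -1.4$)
$b{\left(E,J \right)} = \frac{13 + E}{1 + J}$ ($b{\left(E,J \right)} = \frac{E + 13}{J + 1} = \frac{13 + E}{1 + J}$)
$v{\left(p \right)} = -11$ ($v{\left(p \right)} = - \frac{11}{1} = \left(-11\right) 1 = -11$)
$\left(b{\left(1 \cdot 4,-10 \right)} + v{\left(W \right)}\right)^{2} = \left(\frac{13 + 1 \cdot 4}{1 - 10} - 11\right)^{2} = \left(\frac{13 + 4}{-9} - 11\right)^{2} = \left(\left(- \frac{1}{9}\right) 17 - 11\right)^{2} = \left(- \frac{17}{9} - 11\right)^{2} = \left(- \frac{116}{9}\right)^{2} = \frac{13456}{81}$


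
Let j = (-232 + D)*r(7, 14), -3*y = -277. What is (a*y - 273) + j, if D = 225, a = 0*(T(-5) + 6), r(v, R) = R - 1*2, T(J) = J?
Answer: -357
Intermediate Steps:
y = 277/3 (y = -1/3*(-277) = 277/3 ≈ 92.333)
r(v, R) = -2 + R (r(v, R) = R - 2 = -2 + R)
a = 0 (a = 0*(-5 + 6) = 0*1 = 0)
j = -84 (j = (-232 + 225)*(-2 + 14) = -7*12 = -84)
(a*y - 273) + j = (0*(277/3) - 273) - 84 = (0 - 273) - 84 = -273 - 84 = -357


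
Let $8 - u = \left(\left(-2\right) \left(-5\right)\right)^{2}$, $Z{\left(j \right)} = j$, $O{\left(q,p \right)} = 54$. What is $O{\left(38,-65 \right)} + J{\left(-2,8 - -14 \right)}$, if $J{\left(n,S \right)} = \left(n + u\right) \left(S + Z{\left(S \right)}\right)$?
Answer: $-4082$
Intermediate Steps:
$u = -92$ ($u = 8 - \left(\left(-2\right) \left(-5\right)\right)^{2} = 8 - 10^{2} = 8 - 100 = -92$)
$J{\left(n,S \right)} = 2 S \left(-92 + n\right)$ ($J{\left(n,S \right)} = \left(n - 92\right) \left(S + S\right) = \left(-92 + n\right) 2 S = 2 S \left(-92 + n\right)$)
$O{\left(38,-65 \right)} + J{\left(-2,8 - -14 \right)} = 54 + 2 \left(8 - -14\right) \left(-92 - 2\right) = 54 + 2 \left(8 + 14\right) \left(-94\right) = 54 + 2 \cdot 22 \left(-94\right) = 54 - 4136 = -4082$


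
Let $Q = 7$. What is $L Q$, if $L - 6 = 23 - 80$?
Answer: $-357$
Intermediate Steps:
$L = -51$ ($L = 6 + \left(23 - 80\right) = 6 - 57 = -51$)
$L Q = \left(-51\right) 7 = -357$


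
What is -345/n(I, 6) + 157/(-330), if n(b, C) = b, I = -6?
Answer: 9409/165 ≈ 57.024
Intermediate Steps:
-345/n(I, 6) + 157/(-330) = -345/(-6) + 157/(-330) = -345*(-⅙) + 157*(-1/330) = 115/2 - 157/330 = 9409/165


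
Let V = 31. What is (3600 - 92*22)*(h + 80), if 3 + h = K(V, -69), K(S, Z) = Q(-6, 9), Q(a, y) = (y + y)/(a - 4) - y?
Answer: 521656/5 ≈ 1.0433e+5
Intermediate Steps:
Q(a, y) = -y + 2*y/(-4 + a) (Q(a, y) = (2*y)/(-4 + a) - y = 2*y/(-4 + a) - y = -y + 2*y/(-4 + a))
K(S, Z) = -54/5 (K(S, Z) = 9*(6 - 1*(-6))/(-4 - 6) = 9*(6 + 6)/(-10) = 9*(-⅒)*12 = -54/5)
h = -69/5 (h = -3 - 54/5 = -69/5 ≈ -13.800)
(3600 - 92*22)*(h + 80) = (3600 - 92*22)*(-69/5 + 80) = (3600 - 2024)*(331/5) = 1576*(331/5) = 521656/5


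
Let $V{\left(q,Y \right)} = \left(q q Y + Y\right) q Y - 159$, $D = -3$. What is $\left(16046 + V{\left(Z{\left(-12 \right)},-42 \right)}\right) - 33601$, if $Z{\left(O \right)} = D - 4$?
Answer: $-635114$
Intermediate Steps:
$Z{\left(O \right)} = -7$ ($Z{\left(O \right)} = -3 - 4 = -7$)
$V{\left(q,Y \right)} = -159 + Y q \left(Y + Y q^{2}\right)$ ($V{\left(q,Y \right)} = \left(q^{2} Y + Y\right) q Y - 159 = \left(Y q^{2} + Y\right) q Y - 159 = \left(Y + Y q^{2}\right) q Y - 159 = q \left(Y + Y q^{2}\right) Y - 159 = Y q \left(Y + Y q^{2}\right) - 159 = -159 + Y q \left(Y + Y q^{2}\right)$)
$\left(16046 + V{\left(Z{\left(-12 \right)},-42 \right)}\right) - 33601 = \left(16046 - \left(159 + 12348 - \left(-42\right)^{2} \left(-7\right)^{3}\right)\right) - 33601 = \left(16046 - 617559\right) - 33601 = -601513 - 33601 = -635114$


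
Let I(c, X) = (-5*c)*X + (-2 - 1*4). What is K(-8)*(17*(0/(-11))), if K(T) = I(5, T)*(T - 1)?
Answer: 0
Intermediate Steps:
I(c, X) = -6 - 5*X*c (I(c, X) = -5*X*c + (-2 - 4) = -5*X*c - 6 = -6 - 5*X*c)
K(T) = (-1 + T)*(-6 - 25*T) (K(T) = (-6 - 5*T*5)*(T - 1) = (-6 - 25*T)*(-1 + T) = (-1 + T)*(-6 - 25*T))
K(-8)*(17*(0/(-11))) = (-(-1 - 8)*(6 + 25*(-8)))*(17*(0/(-11))) = (-1*(-9)*(6 - 200))*(17*(0*(-1/11))) = (-1*(-9)*(-194))*(17*0) = -1746*0 = 0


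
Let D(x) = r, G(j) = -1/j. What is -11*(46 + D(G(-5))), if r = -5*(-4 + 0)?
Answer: -726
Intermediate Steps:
r = 20 (r = -5*(-4) = 20)
D(x) = 20
-11*(46 + D(G(-5))) = -11*(46 + 20) = -11*66 = -726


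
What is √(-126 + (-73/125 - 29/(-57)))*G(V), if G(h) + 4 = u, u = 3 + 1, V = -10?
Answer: 0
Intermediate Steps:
u = 4
G(h) = 0 (G(h) = -4 + 4 = 0)
√(-126 + (-73/125 - 29/(-57)))*G(V) = √(-126 + (-73/125 - 29/(-57)))*0 = √(-126 + (-73*1/125 - 29*(-1/57)))*0 = √(-126 + (-73/125 + 29/57))*0 = √(-126 - 536/7125)*0 = √(-898286/7125)*0 = (I*√256011510/1425)*0 = 0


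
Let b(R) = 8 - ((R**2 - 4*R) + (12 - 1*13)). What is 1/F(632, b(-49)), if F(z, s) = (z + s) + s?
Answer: -1/4544 ≈ -0.00022007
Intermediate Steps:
b(R) = 9 - R**2 + 4*R (b(R) = 8 - ((R**2 - 4*R) + (12 - 13)) = 8 - ((R**2 - 4*R) - 1) = 8 - (-1 + R**2 - 4*R) = 8 + (1 - R**2 + 4*R) = 9 - R**2 + 4*R)
F(z, s) = z + 2*s (F(z, s) = (s + z) + s = z + 2*s)
1/F(632, b(-49)) = 1/(632 + 2*(9 - 1*(-49)**2 + 4*(-49))) = 1/(632 + 2*(9 - 1*2401 - 196)) = 1/(632 + 2*(9 - 2401 - 196)) = 1/(632 + 2*(-2588)) = 1/(632 - 5176) = 1/(-4544) = -1/4544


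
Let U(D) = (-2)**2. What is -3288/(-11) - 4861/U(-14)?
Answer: -40319/44 ≈ -916.34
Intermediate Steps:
U(D) = 4
-3288/(-11) - 4861/U(-14) = -3288/(-11) - 4861/4 = -3288*(-1/11) - 4861*1/4 = 3288/11 - 4861/4 = -40319/44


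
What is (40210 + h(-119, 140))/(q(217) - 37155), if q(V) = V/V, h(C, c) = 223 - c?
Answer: -40293/37154 ≈ -1.0845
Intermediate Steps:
q(V) = 1
(40210 + h(-119, 140))/(q(217) - 37155) = (40210 + (223 - 1*140))/(1 - 37155) = (40210 + (223 - 140))/(-37154) = (40210 + 83)*(-1/37154) = 40293*(-1/37154) = -40293/37154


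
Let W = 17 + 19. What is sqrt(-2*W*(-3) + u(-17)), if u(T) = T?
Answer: sqrt(199) ≈ 14.107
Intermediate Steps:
W = 36
sqrt(-2*W*(-3) + u(-17)) = sqrt(-2*36*(-3) - 17) = sqrt(-72*(-3) - 17) = sqrt(216 - 17) = sqrt(199)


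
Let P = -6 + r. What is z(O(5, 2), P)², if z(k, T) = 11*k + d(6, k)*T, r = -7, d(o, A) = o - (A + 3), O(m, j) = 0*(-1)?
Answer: 1521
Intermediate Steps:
O(m, j) = 0
d(o, A) = -3 + o - A (d(o, A) = o - (3 + A) = o + (-3 - A) = -3 + o - A)
P = -13 (P = -6 - 7 = -13)
z(k, T) = 11*k + T*(3 - k) (z(k, T) = 11*k + (-3 + 6 - k)*T = 11*k + (3 - k)*T = 11*k + T*(3 - k))
z(O(5, 2), P)² = (11*0 - 1*(-13)*(-3 + 0))² = (0 - 1*(-13)*(-3))² = (0 - 39)² = (-39)² = 1521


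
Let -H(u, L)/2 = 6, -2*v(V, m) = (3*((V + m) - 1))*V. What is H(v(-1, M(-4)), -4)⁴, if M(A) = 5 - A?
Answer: 20736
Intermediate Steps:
v(V, m) = -V*(-3 + 3*V + 3*m)/2 (v(V, m) = -3*((V + m) - 1)*V/2 = -3*(-1 + V + m)*V/2 = -(-3 + 3*V + 3*m)*V/2 = -V*(-3 + 3*V + 3*m)/2)
H(u, L) = -12 (H(u, L) = -2*6 = -12)
H(v(-1, M(-4)), -4)⁴ = (-12)⁴ = 20736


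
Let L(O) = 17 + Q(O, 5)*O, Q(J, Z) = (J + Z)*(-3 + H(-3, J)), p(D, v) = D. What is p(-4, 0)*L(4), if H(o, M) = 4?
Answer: -212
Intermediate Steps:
Q(J, Z) = J + Z (Q(J, Z) = (J + Z)*(-3 + 4) = (J + Z)*1 = J + Z)
L(O) = 17 + O*(5 + O) (L(O) = 17 + (O + 5)*O = 17 + (5 + O)*O = 17 + O*(5 + O))
p(-4, 0)*L(4) = -4*(17 + 4*(5 + 4)) = -4*(17 + 4*9) = -4*(17 + 36) = -4*53 = -212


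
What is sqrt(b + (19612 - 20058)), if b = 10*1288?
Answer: sqrt(12434) ≈ 111.51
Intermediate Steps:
b = 12880
sqrt(b + (19612 - 20058)) = sqrt(12880 + (19612 - 20058)) = sqrt(12880 - 446) = sqrt(12434)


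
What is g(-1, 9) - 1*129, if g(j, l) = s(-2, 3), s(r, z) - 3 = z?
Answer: -123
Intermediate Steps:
s(r, z) = 3 + z
g(j, l) = 6 (g(j, l) = 3 + 3 = 6)
g(-1, 9) - 1*129 = 6 - 1*129 = 6 - 129 = -123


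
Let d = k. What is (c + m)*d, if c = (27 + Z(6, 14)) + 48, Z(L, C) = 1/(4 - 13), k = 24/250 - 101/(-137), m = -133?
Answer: -7462687/154125 ≈ -48.420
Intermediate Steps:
k = 14269/17125 (k = 24*(1/250) - 101*(-1/137) = 12/125 + 101/137 = 14269/17125 ≈ 0.83323)
Z(L, C) = -1/9 (Z(L, C) = 1/(-9) = -1/9)
d = 14269/17125 ≈ 0.83323
c = 674/9 (c = (27 - 1/9) + 48 = 242/9 + 48 = 674/9 ≈ 74.889)
(c + m)*d = (674/9 - 133)*(14269/17125) = -523/9*14269/17125 = -7462687/154125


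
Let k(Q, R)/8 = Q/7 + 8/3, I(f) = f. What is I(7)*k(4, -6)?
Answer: 544/3 ≈ 181.33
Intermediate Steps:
k(Q, R) = 64/3 + 8*Q/7 (k(Q, R) = 8*(Q/7 + 8/3) = 8*(8/3 + Q/7) = 64/3 + 8*Q/7)
I(7)*k(4, -6) = 7*(64/3 + (8/7)*4) = 7*(64/3 + 32/7) = 7*(544/21) = 544/3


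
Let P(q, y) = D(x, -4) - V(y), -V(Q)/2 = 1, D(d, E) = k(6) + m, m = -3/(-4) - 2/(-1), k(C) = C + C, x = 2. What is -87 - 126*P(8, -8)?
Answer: -4395/2 ≈ -2197.5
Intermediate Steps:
k(C) = 2*C
m = 11/4 (m = -3*(-1/4) - 2*(-1) = 3/4 + 2 = 11/4 ≈ 2.7500)
D(d, E) = 59/4 (D(d, E) = 2*6 + 11/4 = 12 + 11/4 = 59/4)
V(Q) = -2 (V(Q) = -2*1 = -2)
P(q, y) = 67/4 (P(q, y) = 59/4 - 1*(-2) = 59/4 + 2 = 67/4)
-87 - 126*P(8, -8) = -87 - 126*67/4 = -87 - 4221/2 = -4395/2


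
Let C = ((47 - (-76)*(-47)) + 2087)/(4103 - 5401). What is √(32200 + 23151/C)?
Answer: √27449118481/719 ≈ 230.43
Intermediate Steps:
C = 719/649 (C = ((47 - 76*47) + 2087)/(-1298) = ((47 - 3572) + 2087)*(-1/1298) = (-3525 + 2087)*(-1/1298) = -1438*(-1/1298) = 719/649 ≈ 1.1079)
√(32200 + 23151/C) = √(32200 + 23151/(719/649)) = √(32200 + 23151*(649/719)) = √(32200 + 15024999/719) = √(38176799/719) = √27449118481/719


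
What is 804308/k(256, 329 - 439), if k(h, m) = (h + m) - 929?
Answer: -804308/783 ≈ -1027.2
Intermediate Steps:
k(h, m) = -929 + h + m
804308/k(256, 329 - 439) = 804308/(-929 + 256 + (329 - 439)) = 804308/(-929 + 256 - 110) = 804308/(-783) = 804308*(-1/783) = -804308/783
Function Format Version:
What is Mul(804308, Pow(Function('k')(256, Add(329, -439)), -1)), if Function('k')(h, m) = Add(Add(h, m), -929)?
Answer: Rational(-804308, 783) ≈ -1027.2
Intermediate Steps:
Function('k')(h, m) = Add(-929, h, m)
Mul(804308, Pow(Function('k')(256, Add(329, -439)), -1)) = Mul(804308, Pow(Add(-929, 256, Add(329, -439)), -1)) = Mul(804308, Pow(Add(-929, 256, -110), -1)) = Mul(804308, Pow(-783, -1)) = Mul(804308, Rational(-1, 783)) = Rational(-804308, 783)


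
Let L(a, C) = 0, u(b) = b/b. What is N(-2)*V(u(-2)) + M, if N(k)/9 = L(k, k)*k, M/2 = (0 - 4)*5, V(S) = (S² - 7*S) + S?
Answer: -40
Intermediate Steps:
u(b) = 1
V(S) = S² - 6*S
M = -40 (M = 2*((0 - 4)*5) = 2*(-4*5) = 2*(-20) = -40)
N(k) = 0 (N(k) = 9*(0*k) = 9*0 = 0)
N(-2)*V(u(-2)) + M = 0*(1*(-6 + 1)) - 40 = 0*(1*(-5)) - 40 = 0*(-5) - 40 = 0 - 40 = -40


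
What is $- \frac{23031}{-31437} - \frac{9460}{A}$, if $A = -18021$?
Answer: $\frac{79159519}{62947353} \approx 1.2576$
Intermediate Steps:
$- \frac{23031}{-31437} - \frac{9460}{A} = - \frac{23031}{-31437} - \frac{9460}{-18021} = \left(-23031\right) \left(- \frac{1}{31437}\right) - - \frac{9460}{18021} = \frac{2559}{3493} + \frac{9460}{18021} = \frac{79159519}{62947353}$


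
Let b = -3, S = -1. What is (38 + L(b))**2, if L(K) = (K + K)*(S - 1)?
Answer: 2500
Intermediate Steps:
L(K) = -4*K (L(K) = (K + K)*(-1 - 1) = (2*K)*(-2) = -4*K)
(38 + L(b))**2 = (38 - 4*(-3))**2 = (38 + 12)**2 = 50**2 = 2500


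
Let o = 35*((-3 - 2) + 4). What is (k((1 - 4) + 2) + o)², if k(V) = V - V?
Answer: 1225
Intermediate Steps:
k(V) = 0
o = -35 (o = 35*(-5 + 4) = 35*(-1) = -35)
(k((1 - 4) + 2) + o)² = (0 - 35)² = (-35)² = 1225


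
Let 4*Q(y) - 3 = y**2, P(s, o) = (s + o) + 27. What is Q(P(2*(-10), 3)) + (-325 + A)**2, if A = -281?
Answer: 1469047/4 ≈ 3.6726e+5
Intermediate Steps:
P(s, o) = 27 + o + s (P(s, o) = (o + s) + 27 = 27 + o + s)
Q(y) = 3/4 + y**2/4
Q(P(2*(-10), 3)) + (-325 + A)**2 = (3/4 + (27 + 3 + 2*(-10))**2/4) + (-325 - 281)**2 = (3/4 + (27 + 3 - 20)**2/4) + (-606)**2 = (3/4 + (1/4)*10**2) + 367236 = (3/4 + (1/4)*100) + 367236 = (3/4 + 25) + 367236 = 103/4 + 367236 = 1469047/4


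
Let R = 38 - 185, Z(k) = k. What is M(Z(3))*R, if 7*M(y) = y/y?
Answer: -21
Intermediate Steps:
R = -147
M(y) = 1/7 (M(y) = (y/y)/7 = (1/7)*1 = 1/7)
M(Z(3))*R = (1/7)*(-147) = -21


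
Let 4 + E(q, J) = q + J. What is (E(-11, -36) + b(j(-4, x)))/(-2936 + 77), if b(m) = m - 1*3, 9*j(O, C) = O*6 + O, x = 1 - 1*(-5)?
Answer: 514/25731 ≈ 0.019976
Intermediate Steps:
x = 6 (x = 1 + 5 = 6)
E(q, J) = -4 + J + q (E(q, J) = -4 + (q + J) = -4 + (J + q) = -4 + J + q)
j(O, C) = 7*O/9 (j(O, C) = (O*6 + O)/9 = (6*O + O)/9 = (7*O)/9 = 7*O/9)
b(m) = -3 + m (b(m) = m - 3 = -3 + m)
(E(-11, -36) + b(j(-4, x)))/(-2936 + 77) = ((-4 - 36 - 11) + (-3 + (7/9)*(-4)))/(-2936 + 77) = (-51 + (-3 - 28/9))/(-2859) = (-51 - 55/9)*(-1/2859) = -514/9*(-1/2859) = 514/25731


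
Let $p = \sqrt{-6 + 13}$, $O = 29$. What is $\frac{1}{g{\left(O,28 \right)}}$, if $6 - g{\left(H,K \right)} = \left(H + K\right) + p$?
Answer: $- \frac{51}{2594} + \frac{\sqrt{7}}{2594} \approx -0.018641$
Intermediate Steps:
$p = \sqrt{7} \approx 2.6458$
$g{\left(H,K \right)} = 6 - H - K - \sqrt{7}$ ($g{\left(H,K \right)} = 6 - \left(\left(H + K\right) + \sqrt{7}\right) = 6 - \left(H + K + \sqrt{7}\right) = 6 - H - K - \sqrt{7}$)
$\frac{1}{g{\left(O,28 \right)}} = \frac{1}{6 - 29 - 28 - \sqrt{7}} = \frac{1}{-51 - \sqrt{7}}$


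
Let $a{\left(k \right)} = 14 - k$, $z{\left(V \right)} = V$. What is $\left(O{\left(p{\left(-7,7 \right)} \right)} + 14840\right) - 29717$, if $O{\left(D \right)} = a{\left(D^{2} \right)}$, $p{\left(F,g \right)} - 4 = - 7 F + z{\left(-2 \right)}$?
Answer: $-17464$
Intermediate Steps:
$p{\left(F,g \right)} = 2 - 7 F$ ($p{\left(F,g \right)} = 4 - \left(2 + 7 F\right) = 2 - 7 F$)
$O{\left(D \right)} = 14 - D^{2}$
$\left(O{\left(p{\left(-7,7 \right)} \right)} + 14840\right) - 29717 = \left(\left(14 - \left(2 - -49\right)^{2}\right) + 14840\right) - 29717 = \left(\left(14 - \left(2 + 49\right)^{2}\right) + 14840\right) - 29717 = \left(\left(14 - 51^{2}\right) + 14840\right) - 29717 = \left(\left(14 - 2601\right) + 14840\right) - 29717 = \left(-2587 + 14840\right) - 29717 = 12253 - 29717 = -17464$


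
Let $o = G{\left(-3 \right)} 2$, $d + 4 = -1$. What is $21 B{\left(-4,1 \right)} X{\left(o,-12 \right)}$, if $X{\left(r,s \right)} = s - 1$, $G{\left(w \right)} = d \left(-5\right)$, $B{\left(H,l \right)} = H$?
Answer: $1092$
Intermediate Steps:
$d = -5$ ($d = -4 - 1 = -5$)
$G{\left(w \right)} = 25$ ($G{\left(w \right)} = \left(-5\right) \left(-5\right) = 25$)
$o = 50$ ($o = 25 \cdot 2 = 50$)
$X{\left(r,s \right)} = -1 + s$ ($X{\left(r,s \right)} = s - 1 = -1 + s$)
$21 B{\left(-4,1 \right)} X{\left(o,-12 \right)} = 21 \left(-4\right) \left(-1 - 12\right) = \left(-84\right) \left(-13\right) = 1092$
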